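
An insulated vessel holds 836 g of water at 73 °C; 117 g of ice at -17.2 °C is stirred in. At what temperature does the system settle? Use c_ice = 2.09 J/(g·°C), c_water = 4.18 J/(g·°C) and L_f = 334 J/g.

Setting the total heat transfer to zero:
ice -17.2→0 °C: 117×2.09×17.2 = 4205.9; fusion: m_ice L_f = 117×334 = 39078; warm the meltwater: 489.06 T; water: 3494.5(T − 73)
3983.5 T = 255097 − 43284 = 211813
T ≈ 53.17 °C (positive, so assuming full melt was valid).

T_f ≈ 53.2 °C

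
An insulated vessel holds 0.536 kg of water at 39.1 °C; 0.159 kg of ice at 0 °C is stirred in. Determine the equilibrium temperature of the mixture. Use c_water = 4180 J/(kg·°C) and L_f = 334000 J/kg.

T_f ≈ 11.9 °C

Taking heat into each body as positive, Σ m c ΔT = 0:
latent heat to melt: 0.159×334000 = 53106; warm the meltwater: 664.62 T; water cools: 0.536×4180×(T − 39.1) = 2240.5(T − 39.1)
2905.1 T = 87603 − 53106 = 34497
T ≈ 11.87 °C — above 0 °C, consistent with complete melting.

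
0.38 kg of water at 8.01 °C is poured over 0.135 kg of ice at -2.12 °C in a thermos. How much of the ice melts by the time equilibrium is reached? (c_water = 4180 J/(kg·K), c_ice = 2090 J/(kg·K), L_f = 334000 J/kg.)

m_melted ≈ 0.0363 kg

Heat available from the water dropping to 0 °C: 0.38·4180·8.01 = 12723 J.
Warming the ice to 0 °C takes 0.135·2090·2.12 = 598.16 J, leaving 12125 J for melting.
Melting all 0.135 kg of ice would need 0.135·334000 = 45090 J.
That's not enough to melt it all — equilibrium is at 0 °C with ice remaining.
Mass melted = 12125/334000 ≈ 0.0363 kg.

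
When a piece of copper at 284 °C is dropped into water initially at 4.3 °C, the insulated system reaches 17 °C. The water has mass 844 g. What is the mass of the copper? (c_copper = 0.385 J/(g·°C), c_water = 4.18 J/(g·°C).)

Let T be the final temperature. ΣQ_i = 0:
m·0.385·(17 − 284) + 844·4.18·(17 − 4.3) = 0
-102.8 m = -44805
m = -44805/-102.8 ≈ 435.9 g

m ≈ 436 g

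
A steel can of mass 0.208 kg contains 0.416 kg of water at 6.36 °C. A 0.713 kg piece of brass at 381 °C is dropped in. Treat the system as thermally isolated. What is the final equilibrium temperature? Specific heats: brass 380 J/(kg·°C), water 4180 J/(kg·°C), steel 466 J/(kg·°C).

T_f ≈ 54.5 °C

Net heat exchanged in the isolated system is zero:
0.713×380×(T − 381) + 0.416×4180×(T − 6.36) + 0.208×466×(T − 6.36) = 0
2106.7 T = 114904
T = 114904 / 2106.7 = 54.5 °C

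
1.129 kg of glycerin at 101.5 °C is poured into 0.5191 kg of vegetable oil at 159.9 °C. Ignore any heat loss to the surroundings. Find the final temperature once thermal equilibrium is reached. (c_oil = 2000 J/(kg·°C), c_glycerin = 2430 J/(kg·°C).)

T_f is the heat-capacity-weighted average of the initial temperatures:
T_f = (1038.2·159.9 + 2743.5·101.5) / (1038.2 + 2743.5)
    = 444470 / 3781.7 ≈ 117.53 °C

T_f ≈ 117.5 °C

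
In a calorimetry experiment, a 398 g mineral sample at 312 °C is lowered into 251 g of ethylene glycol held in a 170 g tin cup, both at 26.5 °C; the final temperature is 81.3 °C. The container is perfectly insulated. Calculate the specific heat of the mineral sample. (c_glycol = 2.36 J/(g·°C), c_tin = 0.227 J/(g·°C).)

c ≈ 0.377 J/(g·°C)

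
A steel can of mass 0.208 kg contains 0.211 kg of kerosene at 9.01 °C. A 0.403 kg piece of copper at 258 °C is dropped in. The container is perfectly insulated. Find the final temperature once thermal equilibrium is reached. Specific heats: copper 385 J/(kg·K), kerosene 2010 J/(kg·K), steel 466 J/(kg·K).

T_f ≈ 66.1 °C

Energy conservation, ΣQ = 0:
0.403×385×(T − 258) + 0.211×2010×(T − 9.01) + 0.208×466×(T − 9.01) = 0
676.19 T = 44725
T = 44725 / 676.19 = 66.1 °C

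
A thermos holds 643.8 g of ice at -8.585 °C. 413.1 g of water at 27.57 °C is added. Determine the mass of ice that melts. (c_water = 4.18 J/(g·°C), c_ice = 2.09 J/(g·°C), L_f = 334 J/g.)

m_melted ≈ 108 g

Heat available from the water dropping to 0 °C: 413.1·4.18·27.57 = 47607 J.
Warming the ice to 0 °C takes 643.8·2.09·8.585 = 11551 J, leaving 36055 J for melting.
Melting all 643.8 g of ice would need 643.8·334 = 215029 J.
That's not enough to melt it all — equilibrium is at 0 °C with ice remaining.
Mass melted = 36055/334 ≈ 107.9 g.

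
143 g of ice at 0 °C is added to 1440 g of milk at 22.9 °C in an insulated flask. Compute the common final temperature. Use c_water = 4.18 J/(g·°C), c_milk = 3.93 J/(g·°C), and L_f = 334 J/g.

Let T be the final temperature. ΣQ_i = 0:
fusion: m_ice L_f = 143·334 = 47762
  warm the meltwater: 597.74 T
  milk cools: 1440·3.93·(T − 22.9) = 5659.2(T − 22.9)
6256.9 T = 129596 − 47762 = 81834
T ≈ 13.08 °C (positive, so assuming full melt was valid).

T_f ≈ 13.1 °C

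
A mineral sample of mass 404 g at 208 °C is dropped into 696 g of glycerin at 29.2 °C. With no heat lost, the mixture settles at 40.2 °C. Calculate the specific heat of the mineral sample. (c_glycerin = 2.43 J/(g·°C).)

Taking heat into each body as positive, Σ m c ΔT = 0:
404·c·(40.2 − 208) + 696·2.43·(40.2 − 29.2) = 0
-67791 c = -18604
c = -18604/-67791 ≈ 0.2744 J/(g·°C)

c ≈ 0.274 J/(g·°C)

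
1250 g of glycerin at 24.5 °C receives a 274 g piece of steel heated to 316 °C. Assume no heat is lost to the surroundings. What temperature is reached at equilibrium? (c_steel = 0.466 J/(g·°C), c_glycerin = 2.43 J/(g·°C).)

T_f ≈ 36.3 °C

Conservation of energy gives ΣQ = 0:
274*0.466*(T − 316) + 1250*2.43*(T − 24.5) = 0
3165.2 T = 114767
T = 114767 / 3165.2 = 36.3 °C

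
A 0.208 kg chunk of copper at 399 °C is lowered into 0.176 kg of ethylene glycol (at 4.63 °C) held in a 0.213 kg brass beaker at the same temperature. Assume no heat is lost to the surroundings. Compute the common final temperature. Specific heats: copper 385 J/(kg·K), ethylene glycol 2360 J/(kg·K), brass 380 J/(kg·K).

T_f ≈ 59.4 °C

T_f = Σ m_i c_i T_i / Σ m_i c_i:
T_f = (80.08×399 + 415.36×4.63 + 80.94×4.63) / (80.08 + 415.36 + 80.94)
    = 34250 / 576.38 ≈ 59.42 °C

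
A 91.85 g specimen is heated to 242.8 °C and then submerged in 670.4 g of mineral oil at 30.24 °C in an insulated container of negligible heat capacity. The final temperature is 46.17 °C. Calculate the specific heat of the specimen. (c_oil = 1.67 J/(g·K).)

Energy conservation, ΣQ = 0:
91.85×c×(46.17 − 242.8) + 670.4×1.67×(46.17 − 30.24) = 0
-18060 c = -17835
c = -17835/-18060 ≈ 0.9875 J/(g·K)

c ≈ 0.988 J/(g·K)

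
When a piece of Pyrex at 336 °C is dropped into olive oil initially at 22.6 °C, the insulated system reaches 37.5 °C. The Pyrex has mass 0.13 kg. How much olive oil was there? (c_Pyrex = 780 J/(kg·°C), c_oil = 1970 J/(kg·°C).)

m ≈ 1.03 kg

Heat lost by the Pyrex = heat gained by the oil:
0.13×780×(336 − 37.5) = m×1970×(37.5 − 22.6)
29353 m = 30268  ⇒  m ≈ 1.031 kg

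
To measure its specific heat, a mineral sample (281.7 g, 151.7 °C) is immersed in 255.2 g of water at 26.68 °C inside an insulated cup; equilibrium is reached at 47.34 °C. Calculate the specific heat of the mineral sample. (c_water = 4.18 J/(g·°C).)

c ≈ 0.75 J/(g·°C)

Let T be the final temperature. ΣQ_i = 0:
281.7·c·(47.34 − 151.7) + 255.2·4.18·(47.34 − 26.68) = 0
-29398 c = -22039
c = -22039/-29398 ≈ 0.7497 J/(g·°C)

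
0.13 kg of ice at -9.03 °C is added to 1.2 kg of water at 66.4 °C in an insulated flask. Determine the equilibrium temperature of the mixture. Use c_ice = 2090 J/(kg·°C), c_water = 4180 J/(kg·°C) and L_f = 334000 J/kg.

T_f ≈ 51.7 °C

Taking heat into each body as positive, Σ m c ΔT = 0:
ice -9.03→0 °C: 0.13·2090·9.03 = 2453.5
  latent heat to melt: 0.13·334000 = 43420
  meltwater 0→T: 0.13·4180·T = 543.4 T
  water: 5016(T − 66.4)
5559.4 T = 333062 − 45873 = 287189
T ≈ 51.66 °C — above 0 °C, consistent with complete melting.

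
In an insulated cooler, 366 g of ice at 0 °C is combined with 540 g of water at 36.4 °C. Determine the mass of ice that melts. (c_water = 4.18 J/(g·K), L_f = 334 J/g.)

m_melted ≈ 246 g

Cooling the water to 0 °C releases 540×4.18×36.4 = 82162 J.
To melt every bit of ice: 366×334 = 122244 J.
82162 J < 122244 J, so only part of the ice melts and the system sits at 0 °C.
Mass melted = 82162/334 ≈ 246 g.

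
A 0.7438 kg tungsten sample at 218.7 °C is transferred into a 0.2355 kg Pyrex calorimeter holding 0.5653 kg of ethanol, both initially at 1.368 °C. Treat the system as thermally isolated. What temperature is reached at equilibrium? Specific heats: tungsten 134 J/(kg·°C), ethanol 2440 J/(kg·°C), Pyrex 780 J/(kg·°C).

Net heat exchanged in the isolated system is zero:
0.7438*134*(T − 218.7) + 0.5653*2440*(T − 1.368) + 0.2355*780*(T − 1.368) = 0
99.67(T − 218.7) + 1379.3(T − 1.368) + 183.69(T − 1.368) = 0
1662.7 T = 23936
T ≈ 14.40 °C

T_f ≈ 14.4 °C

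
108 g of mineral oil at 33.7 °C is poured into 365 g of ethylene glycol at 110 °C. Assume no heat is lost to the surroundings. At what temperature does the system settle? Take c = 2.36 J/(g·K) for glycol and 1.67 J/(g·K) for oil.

T_f ≈ 96.8 °C

Heat lost by the glycol equals heat gained by the oil:
365*2.36*(110 − T) = 108*1.67*(T − 33.7)
861.4(110 − T) = 180.36(T − 33.7)
1041.8 T = 100832  ⇒  T ≈ 96.79 °C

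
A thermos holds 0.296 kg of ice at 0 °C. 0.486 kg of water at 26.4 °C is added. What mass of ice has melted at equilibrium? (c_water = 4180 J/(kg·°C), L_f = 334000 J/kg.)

m_melted ≈ 0.161 kg

Heat available from the water dropping to 0 °C: 0.486·4180·26.4 = 53631 J.
Fully melting the ice requires m_ice L_f = 0.296·334000 = 98864 J.
53631 J < 98864 J, so only part of the ice melts and the system sits at 0 °C.
m_melted·334000 = 53631  ⇒  m_melted ≈ 0.1606 kg.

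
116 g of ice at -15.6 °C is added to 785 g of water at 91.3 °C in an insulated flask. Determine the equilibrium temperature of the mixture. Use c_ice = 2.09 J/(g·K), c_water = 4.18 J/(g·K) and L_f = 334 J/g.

Let T be the final temperature. ΣQ_i = 0:
warm ice to 0 °C: 116×2.09×(0 − (-15.6)) = 3782.1; latent heat to melt: 116×334 = 38744; meltwater 0→T: 116×4.18×T = 484.88 T; water: 3281.3(T − 91.3)
3766.2 T = 299583 − 42526 = 257057
T ≈ 68.25 °C — above 0 °C, consistent with complete melting.

T_f ≈ 68.3 °C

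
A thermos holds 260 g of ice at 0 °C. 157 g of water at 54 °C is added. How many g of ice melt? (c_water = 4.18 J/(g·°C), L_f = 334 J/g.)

m_melted ≈ 106 g

Heat available from the water dropping to 0 °C: 157·4.18·54 = 35438 J.
To melt every bit of ice: 260·334 = 86840 J.
Since 35438 < 86840 J, not all the ice melts; equilibrium is at 0 °C.
Mass melted = 35438/334 ≈ 106.1 g.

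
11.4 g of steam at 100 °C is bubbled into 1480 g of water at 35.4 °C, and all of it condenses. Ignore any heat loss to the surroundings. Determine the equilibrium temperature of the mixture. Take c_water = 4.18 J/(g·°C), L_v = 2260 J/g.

Conservation of energy gives ΣQ = 0:
condense steam: −11.4×2260 = −25764
  condensate cools 100→T: 11.4×4.18×(T − 100) = 47.65(T − 100)
  original water: 6186.4(T − 35.4)
6234.1 T = 25764 + 4765.2 + 218999 = 249528
T ≈ 40.03 °C — below 100 °C, confirming all the steam condensed.

T_f ≈ 40.0 °C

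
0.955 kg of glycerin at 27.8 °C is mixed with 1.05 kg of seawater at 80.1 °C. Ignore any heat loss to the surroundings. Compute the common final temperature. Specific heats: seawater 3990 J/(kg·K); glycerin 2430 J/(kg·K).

T_f ≈ 61.5 °C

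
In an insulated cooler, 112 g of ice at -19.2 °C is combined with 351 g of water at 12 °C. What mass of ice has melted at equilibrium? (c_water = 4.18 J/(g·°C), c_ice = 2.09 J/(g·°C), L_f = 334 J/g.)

Heat available from the water dropping to 0 °C: 351×4.18×12 = 17606 J.
Warming the ice to 0 °C takes 112×2.09×19.2 = 4494.3 J, leaving 13112 J for melting.
Melting all 112 g of ice would need 112×334 = 37408 J.
That's not enough to melt it all — equilibrium is at 0 °C with ice remaining.
Mass melted = 13112/334 ≈ 39.26 g.

m_melted ≈ 39.3 g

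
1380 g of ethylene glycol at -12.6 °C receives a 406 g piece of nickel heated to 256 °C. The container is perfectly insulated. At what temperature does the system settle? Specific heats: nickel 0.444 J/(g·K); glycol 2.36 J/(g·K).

T_f ≈ 1.5 °C

T_f = Σ m_i c_i T_i / Σ m_i c_i:
T_f = (180.26×256 + 3256.8×(-12.6)) / (180.26 + 3256.8)
    = 5111.9 / 3437.1 ≈ 1.49 °C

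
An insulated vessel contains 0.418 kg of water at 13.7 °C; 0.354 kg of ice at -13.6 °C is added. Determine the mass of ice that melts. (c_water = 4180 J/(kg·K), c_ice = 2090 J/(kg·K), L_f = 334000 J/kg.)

Cooling the water to 0 °C releases 0.418·4180·13.7 = 23937 J.
Warming the ice to 0 °C takes 0.354·2090·13.6 = 10062 J, leaving 13875 J for melting.
To melt every bit of ice: 0.354·334000 = 118236 J.
Since 13875 < 118236 J, not all the ice melts; equilibrium is at 0 °C.
m_melt = 13875 / L_f = 0.04154 kg.

m_melted ≈ 0.0415 kg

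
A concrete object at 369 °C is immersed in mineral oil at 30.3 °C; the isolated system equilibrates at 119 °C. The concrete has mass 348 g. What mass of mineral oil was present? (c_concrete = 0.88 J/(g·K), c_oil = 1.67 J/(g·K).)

Heat lost by the concrete = heat gained by the oil:
348·0.88·(369 − 119) = m·1.67·(119 − 30.3)
148.13 m = 76560  ⇒  m ≈ 516.8 g

m ≈ 517 g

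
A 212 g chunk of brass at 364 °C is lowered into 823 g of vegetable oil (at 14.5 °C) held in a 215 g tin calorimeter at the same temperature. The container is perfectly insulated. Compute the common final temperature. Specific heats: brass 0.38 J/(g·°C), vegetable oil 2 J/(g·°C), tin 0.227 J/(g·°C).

Net heat exchanged in the isolated system is zero:
212·0.38·(T − 364) + 823·2·(T − 14.5) + 215·0.227·(T − 14.5) = 0
80.56(T − 364) + 1646(T − 14.5) + 48.8(T − 14.5) = 0
(80.56 + 1646 + 48.8) T = 80.56·364 + 1646·14.5 + 48.8·14.5
T = 53899 / 1775.4 = 30.4 °C

T_f ≈ 30.4 °C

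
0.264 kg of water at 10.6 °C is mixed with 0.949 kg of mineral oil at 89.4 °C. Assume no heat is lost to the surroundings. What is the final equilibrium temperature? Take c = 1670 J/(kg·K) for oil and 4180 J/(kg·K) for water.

T_f ≈ 57.1 °C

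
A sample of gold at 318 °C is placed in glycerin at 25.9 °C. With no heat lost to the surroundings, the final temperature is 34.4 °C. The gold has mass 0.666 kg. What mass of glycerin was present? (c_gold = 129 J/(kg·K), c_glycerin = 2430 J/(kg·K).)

m ≈ 1.18 kg

|Q_gold| = |Q_glycerin|:
0.666×129×(318 − 34.4) = m×2430×(34.4 − 25.9)
20655 m = 24365  ⇒  m ≈ 1.18 kg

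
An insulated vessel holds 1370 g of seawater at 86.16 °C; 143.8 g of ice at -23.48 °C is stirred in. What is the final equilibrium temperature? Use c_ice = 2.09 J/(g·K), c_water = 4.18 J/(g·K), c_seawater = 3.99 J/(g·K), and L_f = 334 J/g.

T_f ≈ 68.5 °C

Taking heat into each body as positive, Σ m c ΔT = 0:
warm ice to 0 °C: 143.8·2.09·(0 − (-23.48)) = 7056.7
  fusion: m_ice L_f = 143.8·334 = 48029
  meltwater 0→T: 143.8·4.18·T = 601.08 T
  seawater: 5466.3(T − 86.16)
6067.4 T = 470976 − 55086 = 415890
T ≈ 68.55 °C (positive, so assuming full melt was valid).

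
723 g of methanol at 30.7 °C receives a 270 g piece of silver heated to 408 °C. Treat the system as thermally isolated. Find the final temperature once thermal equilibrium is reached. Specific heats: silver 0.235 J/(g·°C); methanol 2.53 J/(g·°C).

T_f ≈ 43.3 °C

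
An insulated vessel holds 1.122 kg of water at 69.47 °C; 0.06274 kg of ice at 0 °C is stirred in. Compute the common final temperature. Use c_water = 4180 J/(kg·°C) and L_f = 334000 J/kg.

T_f ≈ 61.6 °C

Conservation of energy gives ΣQ = 0:
latent heat to melt: 0.06274·334000 = 20955
  meltwater 0→T: 0.06274·4180·T = 262.25 T
  water: 4690(T − 69.47)
4952.2 T = 325812 − 20955 = 304856
T ≈ 61.56 °C — above 0 °C, consistent with complete melting.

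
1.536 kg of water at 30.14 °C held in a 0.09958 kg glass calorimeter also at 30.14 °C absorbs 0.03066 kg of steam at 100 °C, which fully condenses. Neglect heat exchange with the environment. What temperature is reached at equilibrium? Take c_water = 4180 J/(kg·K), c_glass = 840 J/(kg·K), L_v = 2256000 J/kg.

T_f ≈ 41.9 °C

Conservation of energy gives ΣQ = 0:
condense steam: −0.03066×2256000 = −69169
  condensed water 100 °C→T: 128.16(T − 100)
  original water: 6420.5(T − 30.14)
  cup: 83.65(T − 30.14)
6632.3 T = 69169 + 12816 + 196034 = 278019
T ≈ 41.92 °C — below 100 °C, confirming all the steam condensed.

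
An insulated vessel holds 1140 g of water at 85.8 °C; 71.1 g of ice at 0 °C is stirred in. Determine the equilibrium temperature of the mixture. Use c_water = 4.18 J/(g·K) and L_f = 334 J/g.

Let T be the final temperature. ΣQ_i = 0:
latent heat to melt: 71.1·334 = 23747; meltwater 0→T: 71.1·4.18·T = 297.2 T; water: 4765.2(T − 85.8)
5062.4 T = 408854 − 23747 = 385107
T ≈ 76.07 °C. Since T > 0 °C, the all-ice-melts assumption holds.

T_f ≈ 76.1 °C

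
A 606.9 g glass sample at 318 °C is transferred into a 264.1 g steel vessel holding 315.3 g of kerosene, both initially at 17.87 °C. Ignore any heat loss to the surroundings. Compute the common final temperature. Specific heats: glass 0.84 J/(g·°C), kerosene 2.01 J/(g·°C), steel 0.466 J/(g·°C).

T_f ≈ 138.7 °C

Conservation of energy gives ΣQ = 0:
606.9*0.84*(T − 318) + 315.3*2.01*(T − 17.87) + 264.1*0.466*(T − 17.87) = 0
(509.8 + 633.75 + 123.07) T = 509.8*318 + 633.75*17.87 + 123.07*17.87
T = 175640 / 1266.6 = 139 °C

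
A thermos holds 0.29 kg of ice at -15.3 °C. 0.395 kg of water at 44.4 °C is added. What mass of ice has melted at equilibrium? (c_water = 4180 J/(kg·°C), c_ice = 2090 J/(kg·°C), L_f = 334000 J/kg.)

m_melted ≈ 0.192 kg

Cooling the water to 0 °C releases 0.395·4180·44.4 = 73309 J.
Warming the ice to 0 °C takes 0.29·2090·15.3 = 9273.3 J, leaving 64036 J for melting.
Fully melting the ice requires m_ice L_f = 0.29·334000 = 96860 J.
64036 J < 96860 J, so only part of the ice melts and the system sits at 0 °C.
m_melt = 64036 / L_f = 0.1917 kg.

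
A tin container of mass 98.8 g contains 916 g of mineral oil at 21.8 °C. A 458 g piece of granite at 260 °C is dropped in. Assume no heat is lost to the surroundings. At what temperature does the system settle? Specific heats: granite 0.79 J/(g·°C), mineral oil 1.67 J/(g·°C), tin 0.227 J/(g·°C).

T_f ≈ 66.8 °C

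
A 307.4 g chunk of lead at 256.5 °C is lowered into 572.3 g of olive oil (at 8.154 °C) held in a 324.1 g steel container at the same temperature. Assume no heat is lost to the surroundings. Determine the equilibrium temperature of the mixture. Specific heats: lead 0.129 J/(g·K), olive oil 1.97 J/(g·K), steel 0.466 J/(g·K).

T_f ≈ 15.6 °C

With ΣQ=0 the equilibrium temperature is the m·c-weighted mean:
T_f = (39.65·256.5 + 1127.4·8.154 + 151.03·8.154) / (39.65 + 1127.4 + 151.03)
    = 20596 / 1318.1 ≈ 15.63 °C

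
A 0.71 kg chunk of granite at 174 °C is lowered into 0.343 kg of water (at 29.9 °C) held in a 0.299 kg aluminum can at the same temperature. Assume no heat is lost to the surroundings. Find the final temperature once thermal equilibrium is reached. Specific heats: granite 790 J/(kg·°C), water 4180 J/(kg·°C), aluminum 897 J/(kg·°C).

Conservation of energy gives ΣQ = 0:
0.71·790·(T − 174) + 0.343·4180·(T − 29.9) + 0.299·897·(T − 29.9) = 0
560.9(T − 174) + 1433.7(T − 29.9) + 268.2(T − 29.9) = 0
(560.9 + 1433.7 + 268.2) T = 560.9·174 + 1433.7·29.9 + 268.2·29.9
T = 148485 / 2262.8 = 65.6 °C

T_f ≈ 65.6 °C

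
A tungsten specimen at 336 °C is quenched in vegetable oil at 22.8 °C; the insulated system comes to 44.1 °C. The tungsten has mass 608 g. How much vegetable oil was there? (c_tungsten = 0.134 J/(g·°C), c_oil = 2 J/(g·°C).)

m ≈ 558 g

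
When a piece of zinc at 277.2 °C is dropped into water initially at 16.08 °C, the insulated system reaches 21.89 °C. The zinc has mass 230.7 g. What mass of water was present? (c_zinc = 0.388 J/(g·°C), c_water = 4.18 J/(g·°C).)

|Q_zinc| = |Q_water|:
230.7·0.388·(277.2 − 21.89) = m·4.18·(21.89 − 16.08)
24.29 m = 22853  ⇒  m ≈ 941 g

m ≈ 941 g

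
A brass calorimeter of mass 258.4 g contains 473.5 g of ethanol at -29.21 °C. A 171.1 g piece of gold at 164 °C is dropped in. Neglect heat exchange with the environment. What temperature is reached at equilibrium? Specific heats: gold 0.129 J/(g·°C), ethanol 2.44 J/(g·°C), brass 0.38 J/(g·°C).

T_f ≈ -25.9 °C

Setting the total heat transfer to zero:
171.1*0.129*(T − 164) + 473.5*2.44*(T − (-29.21)) + 258.4*0.38*(T − (-29.21)) = 0
22.07(T − 164) + 1155.3(T − (-29.21)) + 98.19(T − (-29.21)) = 0
(22.07 + 1155.3 + 98.19) T = 22.07*164 + 1155.3*(-29.21) + 98.19*(-29.21)
T = -32996 / 1275.6 = -25.9 °C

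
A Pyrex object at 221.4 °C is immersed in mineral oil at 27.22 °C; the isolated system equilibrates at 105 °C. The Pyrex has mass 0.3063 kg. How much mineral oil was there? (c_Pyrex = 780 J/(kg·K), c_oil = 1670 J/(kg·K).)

Heat gained plus heat lost sum to zero:
0.3063·780·(105 − 221.4) + m·1670·(105 − 27.22) = 0
129893 m = 27810
m = 27810/129893 ≈ 0.2141 kg

m ≈ 0.214 kg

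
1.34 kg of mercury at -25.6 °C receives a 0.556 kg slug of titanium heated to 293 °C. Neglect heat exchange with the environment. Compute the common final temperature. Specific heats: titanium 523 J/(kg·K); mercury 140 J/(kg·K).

T_f ≈ 168.1 °C

T_f = Σ m_i c_i T_i / Σ m_i c_i:
T_f = (290.79*293 + 187.6*(-25.6)) / (290.79 + 187.6)
    = 80398 / 478.39 ≈ 168.06 °C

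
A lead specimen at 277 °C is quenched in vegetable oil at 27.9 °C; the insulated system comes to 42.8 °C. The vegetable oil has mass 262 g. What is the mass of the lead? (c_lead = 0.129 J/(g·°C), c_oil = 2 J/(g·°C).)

m ≈ 258 g

Conservation of energy gives ΣQ = 0:
m×0.129×(42.8 − 277) + 262×2×(42.8 − 27.9) = 0
-30.21 m = -7807.6
m = -7807.6/-30.21 ≈ 258.4 g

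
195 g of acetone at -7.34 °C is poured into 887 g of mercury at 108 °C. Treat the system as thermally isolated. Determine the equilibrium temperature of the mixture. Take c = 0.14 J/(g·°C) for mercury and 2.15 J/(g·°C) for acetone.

T_f ≈ 19.0 °C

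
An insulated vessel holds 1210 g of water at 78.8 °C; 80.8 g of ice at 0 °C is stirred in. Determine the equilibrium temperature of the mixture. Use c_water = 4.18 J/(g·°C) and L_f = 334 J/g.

T_f ≈ 68.9 °C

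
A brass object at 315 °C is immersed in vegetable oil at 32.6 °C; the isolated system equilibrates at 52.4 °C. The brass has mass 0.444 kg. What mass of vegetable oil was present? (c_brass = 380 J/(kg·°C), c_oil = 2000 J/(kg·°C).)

Heat lost by the brass = heat gained by the oil:
0.444·380·(315 − 52.4) = m·2000·(52.4 − 32.6)
39600 m = 44306  ⇒  m ≈ 1.119 kg

m ≈ 1.12 kg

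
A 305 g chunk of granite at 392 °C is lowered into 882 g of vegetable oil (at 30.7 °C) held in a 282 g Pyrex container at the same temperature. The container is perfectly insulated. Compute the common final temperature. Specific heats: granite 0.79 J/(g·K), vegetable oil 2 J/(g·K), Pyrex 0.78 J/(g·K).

T_f ≈ 69.8 °C

Net heat exchanged in the isolated system is zero:
305·0.79·(T − 392) + 882·2·(T − 30.7) + 282·0.78·(T − 30.7) = 0
2224.9 T = 155360
T ≈ 69.83 °C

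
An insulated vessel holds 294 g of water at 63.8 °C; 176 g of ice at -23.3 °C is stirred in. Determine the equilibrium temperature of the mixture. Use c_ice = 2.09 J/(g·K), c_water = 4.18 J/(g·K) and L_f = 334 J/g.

T_f ≈ 5.6 °C

Heat gained plus heat lost sum to zero:
warm ice to 0 °C: 176×2.09×(0 − (-23.3)) = 8570.7; fusion: m_ice L_f = 176×334 = 58784; meltwater 0→T: 176×4.18×T = 735.68 T; water: 1228.9(T − 63.8)
1964.6 T = 78405 − 67355 = 11050
T ≈ 5.62 °C (positive, so assuming full melt was valid).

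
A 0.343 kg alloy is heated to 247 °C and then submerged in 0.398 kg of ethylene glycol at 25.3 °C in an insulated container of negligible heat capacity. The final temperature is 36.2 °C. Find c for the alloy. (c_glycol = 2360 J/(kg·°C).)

c ≈ 142 J/(kg·°C)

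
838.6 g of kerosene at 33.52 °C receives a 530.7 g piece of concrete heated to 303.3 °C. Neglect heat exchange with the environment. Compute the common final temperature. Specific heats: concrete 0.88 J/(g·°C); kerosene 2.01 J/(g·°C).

Taking heat into each body as positive, Σ m c ΔT = 0:
530.7·0.88·(T − 303.3) + 838.6·2.01·(T − 33.52) = 0
467.02(T − 303.3) + 1685.6(T − 33.52) = 0
2152.6 T = 198147
T = 198147 / 2152.6 = 92 °C

T_f ≈ 92.0 °C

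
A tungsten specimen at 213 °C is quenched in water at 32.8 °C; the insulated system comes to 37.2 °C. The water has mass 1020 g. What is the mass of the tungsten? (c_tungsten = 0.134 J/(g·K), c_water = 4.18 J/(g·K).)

Let T be the final temperature. ΣQ_i = 0:
m·0.134·(37.2 − 213) + 1020·4.18·(37.2 − 32.8) = 0
-23.56 m = -18760
m = -18760/-23.56 ≈ 796.4 g

m ≈ 796 g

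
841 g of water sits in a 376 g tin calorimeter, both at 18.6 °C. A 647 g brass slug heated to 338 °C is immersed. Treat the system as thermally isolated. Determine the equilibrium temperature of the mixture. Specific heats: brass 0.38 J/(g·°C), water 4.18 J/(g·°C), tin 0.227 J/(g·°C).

Taking heat into each body as positive, Σ m c ΔT = 0:
647×0.38×(T − 338) + 841×4.18×(T − 18.6) + 376×0.227×(T − 18.6) = 0
3846.6 T = 150074
T = 150074/3846.6 ≈ 39.01 °C

T_f ≈ 39.0 °C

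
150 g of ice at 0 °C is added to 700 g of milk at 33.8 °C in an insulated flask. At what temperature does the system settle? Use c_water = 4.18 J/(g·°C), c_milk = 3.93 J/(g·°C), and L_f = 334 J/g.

T_f ≈ 12.7 °C

Conservation of energy gives ΣQ = 0:
latent heat to melt: 150×334 = 50100
  warm the meltwater: 627 T
  milk cools: 700×3.93×(T − 33.8) = 2751(T − 33.8)
3378 T = 92984 − 50100 = 42884
T ≈ 12.70 °C (positive, so assuming full melt was valid).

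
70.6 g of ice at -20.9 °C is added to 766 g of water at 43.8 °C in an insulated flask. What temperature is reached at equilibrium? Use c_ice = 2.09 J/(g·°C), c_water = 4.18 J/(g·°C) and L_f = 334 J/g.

Setting the total heat transfer to zero:
warm ice to 0 °C: 70.6×2.09×(0 − (-20.9)) = 3083.9; latent heat to melt: 70.6×334 = 23580; meltwater 0→T: 70.6×4.18×T = 295.11 T; water: 3201.9(T − 43.8)
3497 T = 140242 − 26664 = 113578
T ≈ 32.48 °C (positive, so assuming full melt was valid).

T_f ≈ 32.5 °C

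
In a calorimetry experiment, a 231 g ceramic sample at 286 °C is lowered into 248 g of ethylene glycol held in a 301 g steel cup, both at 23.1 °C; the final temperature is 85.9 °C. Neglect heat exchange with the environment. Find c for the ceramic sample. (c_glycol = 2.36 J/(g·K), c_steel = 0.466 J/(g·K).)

Heat gained plus heat lost sum to zero:
231×c×(85.9 − 286) + 248×2.36×(85.9 − 23.1) + 301×0.466×(85.9 − 23.1) = 0
-46223 c = -45564
c = -45564/-46223 ≈ 0.9857 J/(g·K)

c ≈ 0.986 J/(g·K)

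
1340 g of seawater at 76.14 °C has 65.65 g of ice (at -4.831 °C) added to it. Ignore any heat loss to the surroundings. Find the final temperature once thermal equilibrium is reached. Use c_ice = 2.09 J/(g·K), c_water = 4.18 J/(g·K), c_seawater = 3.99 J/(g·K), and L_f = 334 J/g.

Sum of m c ΔT and latent-heat terms is zero:
ice -4.831→0 °C: 65.65×2.09×4.831 = 662.85
  fusion: m_ice L_f = 65.65×334 = 21927
  warm the meltwater: 274.42 T
  seawater: 5346.6(T − 76.14)
5621 T = 407090 − 22590 = 384500
T ≈ 68.40 °C. Since T > 0 °C, the all-ice-melts assumption holds.

T_f ≈ 68.4 °C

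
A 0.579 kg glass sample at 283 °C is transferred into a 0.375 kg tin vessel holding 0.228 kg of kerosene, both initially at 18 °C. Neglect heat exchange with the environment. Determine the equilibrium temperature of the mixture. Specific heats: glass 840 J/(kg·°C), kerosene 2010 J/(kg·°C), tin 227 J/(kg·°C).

Net heat exchanged in the isolated system is zero:
0.579*840*(T − 283) + 0.228*2010*(T − 18) + 0.375*227*(T − 18) = 0
(486.36 + 458.28 + 85.12) T = 486.36*283 + 458.28*18 + 85.12*18
T = 147421 / 1029.8 = 143 °C

T_f ≈ 143.2 °C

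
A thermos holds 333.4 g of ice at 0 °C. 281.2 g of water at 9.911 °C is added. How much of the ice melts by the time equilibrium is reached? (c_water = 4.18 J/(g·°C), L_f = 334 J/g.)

m_melted ≈ 34.9 g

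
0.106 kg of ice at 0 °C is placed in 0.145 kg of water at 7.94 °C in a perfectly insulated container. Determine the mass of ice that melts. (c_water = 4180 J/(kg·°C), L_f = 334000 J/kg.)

m_melted ≈ 0.0144 kg

Water can give up m c ΔT = 0.145·4180·7.94 = 4812.4 J before reaching 0 °C.
To melt every bit of ice: 0.106·334000 = 35404 J.
That's not enough to melt it all — equilibrium is at 0 °C with ice remaining.
Mass melted = 4812.4/334000 ≈ 0.01441 kg.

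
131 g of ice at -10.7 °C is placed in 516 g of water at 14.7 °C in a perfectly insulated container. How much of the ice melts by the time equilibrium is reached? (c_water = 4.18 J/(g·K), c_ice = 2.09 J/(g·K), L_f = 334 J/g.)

m_melted ≈ 86.2 g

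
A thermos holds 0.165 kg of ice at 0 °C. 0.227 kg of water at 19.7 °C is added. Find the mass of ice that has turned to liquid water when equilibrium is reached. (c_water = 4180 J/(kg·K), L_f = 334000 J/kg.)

m_melted ≈ 0.056 kg

Cooling the water to 0 °C releases 0.227·4180·19.7 = 18693 J.
Fully melting the ice requires m_ice L_f = 0.165·334000 = 55110 J.
18693 J < 55110 J, so only part of the ice melts and the system sits at 0 °C.
m_melt = 18693 / L_f = 0.05597 kg.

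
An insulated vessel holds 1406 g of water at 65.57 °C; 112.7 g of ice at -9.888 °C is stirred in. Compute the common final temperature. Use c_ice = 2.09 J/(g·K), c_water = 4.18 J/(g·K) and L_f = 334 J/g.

T_f ≈ 54.4 °C

Energy conservation, ΣQ = 0:
warm ice to 0 °C: 112.7×2.09×(0 − (-9.888)) = 2329
  latent heat to melt: 112.7×334 = 37642
  warm the meltwater: 471.09 T
  water cools: 1406×4.18×(T − 65.57) = 5877.1(T − 65.57)
6348.2 T = 385360 − 39971 = 345389
T ≈ 54.41 °C. Since T > 0 °C, the all-ice-melts assumption holds.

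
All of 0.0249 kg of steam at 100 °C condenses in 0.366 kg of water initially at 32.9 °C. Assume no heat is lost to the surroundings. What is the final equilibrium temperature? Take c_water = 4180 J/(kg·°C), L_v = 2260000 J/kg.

T_f ≈ 71.6 °C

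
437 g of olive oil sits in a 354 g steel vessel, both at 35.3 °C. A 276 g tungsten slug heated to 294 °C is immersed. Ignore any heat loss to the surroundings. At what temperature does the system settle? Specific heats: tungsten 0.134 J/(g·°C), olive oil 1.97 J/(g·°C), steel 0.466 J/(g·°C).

T_f ≈ 44.3 °C

Heat gained plus heat lost sum to zero:
276*0.134*(T − 294) + 437*1.97*(T − 35.3) + 354*0.466*(T − 35.3) = 0
36.98(T − 294) + 860.89(T − 35.3) + 164.96(T − 35.3) = 0
1062.8 T = 47086
T = 47086/1062.8 ≈ 44.30 °C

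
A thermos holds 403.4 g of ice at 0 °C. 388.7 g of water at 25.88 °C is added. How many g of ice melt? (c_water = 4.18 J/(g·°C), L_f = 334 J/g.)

m_melted ≈ 126 g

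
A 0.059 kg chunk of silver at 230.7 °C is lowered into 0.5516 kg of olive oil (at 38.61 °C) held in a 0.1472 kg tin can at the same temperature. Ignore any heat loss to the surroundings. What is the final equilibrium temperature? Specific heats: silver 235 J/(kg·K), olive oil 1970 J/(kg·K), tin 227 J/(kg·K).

T_f is the heat-capacity-weighted average of the initial temperatures:
T_f = (13.86*230.7 + 1086.7*38.61 + 33.41*38.61) / (13.86 + 1086.7 + 33.41)
    = 46444 / 1133.9 ≈ 40.96 °C

T_f ≈ 41.0 °C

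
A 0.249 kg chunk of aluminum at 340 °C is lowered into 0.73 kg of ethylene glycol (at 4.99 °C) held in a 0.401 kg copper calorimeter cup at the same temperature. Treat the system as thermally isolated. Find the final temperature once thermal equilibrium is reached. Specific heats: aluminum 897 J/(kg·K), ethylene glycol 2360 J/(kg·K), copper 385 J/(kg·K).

T_f = Σ m_i c_i T_i / Σ m_i c_i:
T_f = (223.35·340 + 1722.8·4.99 + 154.39·4.99) / (223.35 + 1722.8 + 154.39)
    = 85307 / 2100.5 ≈ 40.61 °C

T_f ≈ 40.6 °C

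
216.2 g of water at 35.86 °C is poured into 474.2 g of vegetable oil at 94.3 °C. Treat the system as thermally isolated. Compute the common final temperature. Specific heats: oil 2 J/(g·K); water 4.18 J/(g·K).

T_f ≈ 65.8 °C

Set heat shed by the hot body equal to heat absorbed by the cold body:
474.2·2·(94.3 − T) = 216.2·4.18·(T − 35.86)
948.4(94.3 − T) = 903.72(T − 35.86)
1852.1 T = 121841  ⇒  T ≈ 65.78 °C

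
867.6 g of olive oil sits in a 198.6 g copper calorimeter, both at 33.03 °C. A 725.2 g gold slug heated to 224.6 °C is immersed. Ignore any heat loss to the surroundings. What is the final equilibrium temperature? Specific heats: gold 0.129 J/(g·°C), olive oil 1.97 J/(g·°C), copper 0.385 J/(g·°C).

T_f ≈ 42.6 °C

Setting the total heat transfer to zero:
725.2×0.129×(T − 224.6) + 867.6×1.97×(T − 33.03) + 198.6×0.385×(T − 33.03) = 0
93.55(T − 224.6) + 1709.2(T − 33.03) + 76.46(T − 33.03) = 0
1879.2 T = 79991
T = 79991 / 1879.2 = 42.6 °C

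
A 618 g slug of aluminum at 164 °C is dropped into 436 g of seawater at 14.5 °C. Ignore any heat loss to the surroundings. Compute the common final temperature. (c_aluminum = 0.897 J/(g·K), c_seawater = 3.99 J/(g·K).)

T_f ≈ 50.6 °C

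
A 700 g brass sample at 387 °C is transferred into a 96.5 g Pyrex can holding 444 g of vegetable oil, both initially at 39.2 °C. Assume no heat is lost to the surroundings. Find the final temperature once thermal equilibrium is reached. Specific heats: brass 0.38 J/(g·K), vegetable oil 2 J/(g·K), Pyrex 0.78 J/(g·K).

T_f ≈ 114.5 °C

Conservation of energy gives ΣQ = 0:
700*0.38*(T − 387) + 444*2*(T − 39.2) + 96.5*0.78*(T − 39.2) = 0
266(T − 387) + 888(T − 39.2) + 75.27(T − 39.2) = 0
1229.3 T = 140702
T = 140702/1229.3 ≈ 114.46 °C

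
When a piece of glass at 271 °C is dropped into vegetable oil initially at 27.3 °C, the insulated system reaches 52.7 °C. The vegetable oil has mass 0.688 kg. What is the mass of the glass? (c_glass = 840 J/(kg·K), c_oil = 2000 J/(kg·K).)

|Q_glass| = |Q_oil|:
m·840·(271 − 52.7) = 0.688·2000·(52.7 − 27.3)
183372 m = 34950  ⇒  m ≈ 0.1906 kg

m ≈ 0.191 kg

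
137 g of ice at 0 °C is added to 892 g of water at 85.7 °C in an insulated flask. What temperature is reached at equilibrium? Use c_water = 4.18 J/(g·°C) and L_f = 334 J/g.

Heat gained plus heat lost sum to zero:
melt ice: 137·334 = 45758
  meltwater 0→T: 137·4.18·T = 572.66 T
  water: 3728.6(T − 85.7)
4301.2 T = 319538 − 45758 = 273780
T ≈ 63.65 °C. Since T > 0 °C, the all-ice-melts assumption holds.

T_f ≈ 63.7 °C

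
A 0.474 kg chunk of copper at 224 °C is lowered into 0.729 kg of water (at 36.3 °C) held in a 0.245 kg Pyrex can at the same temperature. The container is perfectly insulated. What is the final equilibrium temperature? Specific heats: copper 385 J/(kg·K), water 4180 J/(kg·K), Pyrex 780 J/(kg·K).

Let T be the final temperature. ΣQ_i = 0:
0.474·385·(T − 224) + 0.729·4180·(T − 36.3) + 0.245·780·(T − 36.3) = 0
182.49(T − 224) + 3047.2(T − 36.3) + 191.1(T − 36.3) = 0
3420.8 T = 158429
T = 158429 / 3420.8 = 46.3 °C

T_f ≈ 46.3 °C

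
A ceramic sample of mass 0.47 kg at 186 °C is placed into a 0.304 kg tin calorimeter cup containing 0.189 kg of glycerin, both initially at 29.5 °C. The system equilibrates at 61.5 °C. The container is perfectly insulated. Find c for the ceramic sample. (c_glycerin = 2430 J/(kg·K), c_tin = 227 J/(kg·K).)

c ≈ 289 J/(kg·K)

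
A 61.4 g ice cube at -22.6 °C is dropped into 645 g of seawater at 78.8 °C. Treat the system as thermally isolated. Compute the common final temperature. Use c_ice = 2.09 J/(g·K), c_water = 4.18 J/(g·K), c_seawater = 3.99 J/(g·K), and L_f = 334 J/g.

Energy conservation, ΣQ = 0:
warm ice to 0 °C: 61.4×2.09×(0 − (-22.6)) = 2900.2
  latent heat to melt: 61.4×334 = 20508
  meltwater 0→T: 61.4×4.18×T = 256.65 T
  seawater cools: 645×3.99×(T − 78.8) = 2573.6(T − 78.8)
2830.2 T = 202796 − 23408 = 179388
T ≈ 63.38 °C (positive, so assuming full melt was valid).

T_f ≈ 63.4 °C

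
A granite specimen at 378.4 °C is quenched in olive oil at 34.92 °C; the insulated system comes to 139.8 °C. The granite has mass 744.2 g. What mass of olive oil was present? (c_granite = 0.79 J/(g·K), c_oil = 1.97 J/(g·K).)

m ≈ 679 g

Energy conservation, ΣQ = 0:
744.2·0.79·(139.8 − 378.4) + m·1.97·(139.8 − 34.92) = 0
206.61 m = 140277
m = 140277/206.61 ≈ 678.9 g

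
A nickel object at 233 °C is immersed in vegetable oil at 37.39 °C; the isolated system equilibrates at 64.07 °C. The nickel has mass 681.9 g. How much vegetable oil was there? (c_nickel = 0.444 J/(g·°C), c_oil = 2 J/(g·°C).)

Energy conservation, ΣQ = 0:
681.9×0.444×(64.07 − 233) + m×2×(64.07 − 37.39) = 0
53.36 m = 51146
m = 51146/53.36 ≈ 958.5 g

m ≈ 959 g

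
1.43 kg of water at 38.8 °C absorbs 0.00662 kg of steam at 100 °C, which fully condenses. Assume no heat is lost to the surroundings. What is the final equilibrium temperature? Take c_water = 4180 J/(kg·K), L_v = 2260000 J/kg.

Energy conservation, ΣQ = 0:
latent heat released on condensation: 0.00662×2260000 = 14961
  condensate cools 100→T: 0.00662×4180×(T − 100) = 27.67(T − 100)
  original water: 5977.4(T − 38.8)
6005.1 T = 14961 + 2767.2 + 231923 = 249651
T ≈ 41.57 °C — below 100 °C, confirming all the steam condensed.

T_f ≈ 41.6 °C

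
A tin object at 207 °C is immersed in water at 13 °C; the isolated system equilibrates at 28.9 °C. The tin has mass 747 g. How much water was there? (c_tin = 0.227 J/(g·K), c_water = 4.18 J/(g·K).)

m ≈ 454 g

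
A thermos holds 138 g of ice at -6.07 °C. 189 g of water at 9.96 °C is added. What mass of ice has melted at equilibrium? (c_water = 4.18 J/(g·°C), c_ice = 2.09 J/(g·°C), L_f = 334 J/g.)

m_melted ≈ 18.3 g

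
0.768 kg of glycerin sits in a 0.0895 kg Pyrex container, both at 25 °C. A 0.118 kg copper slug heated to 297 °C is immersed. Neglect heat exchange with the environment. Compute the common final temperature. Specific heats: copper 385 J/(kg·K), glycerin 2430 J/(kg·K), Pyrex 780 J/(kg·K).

T_f ≈ 31.2 °C

T_f = Σ m_i c_i T_i / Σ m_i c_i:
T_f = (45.43*297 + 1866.2*25 + 69.81*25) / (45.43 + 1866.2 + 69.81)
    = 61894 / 1981.5 ≈ 31.24 °C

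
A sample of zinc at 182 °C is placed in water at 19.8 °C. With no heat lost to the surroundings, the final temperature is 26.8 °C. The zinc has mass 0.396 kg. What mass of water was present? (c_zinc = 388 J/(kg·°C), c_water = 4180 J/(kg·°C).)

Heat lost by the zinc = heat gained by the water:
0.396×388×(182 − 26.8) = m×4180×(26.8 − 19.8)
29260 m = 23846  ⇒  m ≈ 0.815 kg

m ≈ 0.815 kg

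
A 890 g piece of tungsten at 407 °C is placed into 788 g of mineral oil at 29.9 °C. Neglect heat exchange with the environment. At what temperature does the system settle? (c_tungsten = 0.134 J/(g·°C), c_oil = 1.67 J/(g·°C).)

T_f ≈ 61.2 °C

|Q_tungsten| = |Q_oil|:
890·0.134·(407 − T) = 788·1.67·(T − 29.9)
119.26(407 − T) = 1316(T − 29.9)
1435.2 T = 87886  ⇒  T ≈ 61.24 °C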